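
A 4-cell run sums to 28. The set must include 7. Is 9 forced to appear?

Yes

The only way to make 28 from 4 distinct digits under that restriction is {4,7,8,9}, which contains 9.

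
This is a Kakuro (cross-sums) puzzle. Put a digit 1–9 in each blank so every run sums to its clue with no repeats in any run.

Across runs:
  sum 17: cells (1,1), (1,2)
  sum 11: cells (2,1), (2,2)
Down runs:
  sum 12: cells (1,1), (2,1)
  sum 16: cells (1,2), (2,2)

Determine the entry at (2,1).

17 in 2 cells must be {8,9}; 16 in 2 cells must be {7,9}.
The 17 across and the 16 down share only 9, so (1,2) = 9.
(2,2) = 16 − 9 = 7 completes the 16 down.
(1,1) = 17 − 9 = 8 completes the 17 across.
(2,1) = 11 − 7 = 4 completes the 11 across.

4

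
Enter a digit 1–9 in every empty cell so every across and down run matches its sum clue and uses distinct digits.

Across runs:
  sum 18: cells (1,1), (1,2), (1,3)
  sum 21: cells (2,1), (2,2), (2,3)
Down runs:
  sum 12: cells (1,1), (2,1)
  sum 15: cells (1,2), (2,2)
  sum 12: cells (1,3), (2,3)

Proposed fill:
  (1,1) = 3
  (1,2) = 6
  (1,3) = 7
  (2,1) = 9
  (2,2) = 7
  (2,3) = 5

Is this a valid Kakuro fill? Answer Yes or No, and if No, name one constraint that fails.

No — the down run (1,2)–(2,2) sums to 13, not 15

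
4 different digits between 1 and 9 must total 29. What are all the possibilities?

{5,7,8,9}

4 distinct digits from 1–9 sum between 10 and 30.
Only one set works: {5,7,8,9}.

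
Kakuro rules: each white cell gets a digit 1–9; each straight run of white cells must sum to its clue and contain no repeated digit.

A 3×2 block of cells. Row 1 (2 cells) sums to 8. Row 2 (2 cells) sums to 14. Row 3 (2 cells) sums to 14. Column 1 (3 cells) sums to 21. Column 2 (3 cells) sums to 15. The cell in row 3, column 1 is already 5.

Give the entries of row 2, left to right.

9 5

Given what's placed, (1,1) must be 7 to fit the 8 across and 21 down.
(1,2) = 8 − 7 = 1 completes the 8 across.
(2,1) = 21 − 12 = 9 completes the 21 down.
(2,2) = 14 − 9 = 5 completes the 14 across.
(3,2) = 14 − 5 = 9 completes the 14 across.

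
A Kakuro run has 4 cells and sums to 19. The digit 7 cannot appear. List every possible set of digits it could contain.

{1,3,6,9}; {1,4,5,9}; {1,4,6,8}; {2,3,5,9}; {2,3,6,8}; {2,4,5,8}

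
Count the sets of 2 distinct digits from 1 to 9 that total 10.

4

2 distinct digits from 1–9 sum between 3 and 17.
Enumerating: {1,9}, {2,8}, {3,7}, {4,6}.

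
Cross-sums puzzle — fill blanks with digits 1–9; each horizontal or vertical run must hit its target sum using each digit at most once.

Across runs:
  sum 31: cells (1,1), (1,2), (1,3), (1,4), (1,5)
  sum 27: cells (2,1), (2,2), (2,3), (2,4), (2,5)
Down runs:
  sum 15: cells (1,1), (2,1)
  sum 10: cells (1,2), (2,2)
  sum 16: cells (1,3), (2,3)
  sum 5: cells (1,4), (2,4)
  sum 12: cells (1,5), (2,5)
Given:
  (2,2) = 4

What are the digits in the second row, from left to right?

16 in 2 cells must be {7,9}.
(1,2) = 10 − 4 = 6 completes the 10 down.
Nothing is forced directly, so branch on (1,4), whose candidates are 1 or 3 or 4. If (1,4) = 1: then (2,4) would have to be in {1,2,3,5,6,7,8,9} for the 27 across but in {4} for the 5 down — contradiction. If (1,4) = 3: that forces (1,3) = 9, (2,3) = 7, (2,4) = 2, (1,1) = 8, (1,5) = 5, after which (2,1) would have to be in {5,6,8,9} for the 27 across but in {7} for the 15 down — contradiction. So (1,4) = 4.
(2,4) = 5 − 4 = 1 completes the 5 down.
No cell is forced outright now. (1,1) can only be 7 or 9 (the digits allowed by both its 31 across and its 15 down). If (1,1) = 7: that forces (1,3) = 9, (1,5) = 5, (2,1) = 8, after which (2,3) would have to be in {5,9} for the 27 across but in {7} for the 16 down — contradiction. So (1,1) = 9.
(1,3) = 7: the only remaining digit allowed by both the 31 across and the 16 down.
(1,5) = 31 − 26 = 5 completes the 31 across.
(2,1) = 15 − 9 = 6 completes the 15 down.
(2,3) = 16 − 7 = 9 completes the 16 down.
(2,5) = 27 − 20 = 7 completes the 27 across.

6 4 9 1 7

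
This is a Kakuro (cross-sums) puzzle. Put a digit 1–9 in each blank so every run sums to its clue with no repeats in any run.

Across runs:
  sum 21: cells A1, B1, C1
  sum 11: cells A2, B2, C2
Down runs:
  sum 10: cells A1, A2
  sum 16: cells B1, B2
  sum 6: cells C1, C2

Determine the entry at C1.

5

16 in 2 cells must be {7,9}.
The 11 across and the 16 down share only 7, so B2 = 7.
Given what's placed, C2 must be 1 to fit the 11 across and 6 down.
B1 = 16 − 7 = 9 completes the 16 down.
C1 = 6 − 1 = 5 completes the 6 down.
A2 = 11 − 8 = 3 completes the 11 across.
A1 = 21 − 14 = 7 completes the 21 across.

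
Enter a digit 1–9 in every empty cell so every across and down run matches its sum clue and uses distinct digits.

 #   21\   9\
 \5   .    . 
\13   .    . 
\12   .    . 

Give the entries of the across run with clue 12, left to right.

9 3

The 5 across and the 21 down share only 4, so R1C1 = 4.
R1C2 = 5 − 4 = 1 completes the 5 across.
Nothing is forced directly, so branch on R2C1, whose candidates are 8 or 9. If R2C1 = 9: then R2C2 would have to be in {4} for the 13 across but in {2,3,5,6} for the 9 down — contradiction. So R2C1 = 8.
R2C2 = 13 − 8 = 5 completes the 13 across.
R3C1 = 21 − 12 = 9 completes the 21 down.
R3C2 = 12 − 9 = 3 completes the 12 across.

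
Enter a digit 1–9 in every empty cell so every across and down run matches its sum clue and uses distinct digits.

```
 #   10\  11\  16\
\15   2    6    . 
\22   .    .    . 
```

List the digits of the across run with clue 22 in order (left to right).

8 5 9

16 in 2 cells must be {7,9}.
R1C3 = 15 − 8 = 7 completes the 15 across.
R2C1 = 10 − 2 = 8 completes the 10 down.
R2C2 = 11 − 6 = 5 completes the 11 down.
R2C3 = 22 − 13 = 9 completes the 22 across.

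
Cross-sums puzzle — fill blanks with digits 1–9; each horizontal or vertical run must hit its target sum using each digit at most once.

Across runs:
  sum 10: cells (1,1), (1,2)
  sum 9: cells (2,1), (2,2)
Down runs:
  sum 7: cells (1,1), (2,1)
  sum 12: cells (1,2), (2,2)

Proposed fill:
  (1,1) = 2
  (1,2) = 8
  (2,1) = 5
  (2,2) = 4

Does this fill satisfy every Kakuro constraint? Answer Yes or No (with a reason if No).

Yes

Across: 2+8=10; 5+4=9. Down: 2+5=7; 8+4=12. No digit repeats within any run.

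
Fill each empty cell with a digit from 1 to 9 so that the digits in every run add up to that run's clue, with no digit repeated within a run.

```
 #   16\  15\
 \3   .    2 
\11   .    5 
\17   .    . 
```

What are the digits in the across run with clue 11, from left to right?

6 5

3 in 2 cells must be {1,2}; 17 in 2 cells must be {8,9}.
R1C1 = 3 − 2 = 1 completes the 3 across.
R2C1 = 11 − 5 = 6 completes the 11 across.
R3C1 = 16 − 7 = 9 completes the 16 down.
R3C2 = 17 − 9 = 8 completes the 17 across.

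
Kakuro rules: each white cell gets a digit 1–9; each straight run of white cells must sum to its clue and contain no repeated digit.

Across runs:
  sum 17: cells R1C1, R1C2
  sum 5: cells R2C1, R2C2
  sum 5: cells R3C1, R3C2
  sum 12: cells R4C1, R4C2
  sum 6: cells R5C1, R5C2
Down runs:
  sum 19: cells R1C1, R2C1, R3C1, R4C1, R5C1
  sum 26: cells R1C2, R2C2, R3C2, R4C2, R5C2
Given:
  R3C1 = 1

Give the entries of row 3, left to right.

1 4

17 in 2 cells must be {8,9}.
R3C2 = 5 − 1 = 4 completes the 5 across.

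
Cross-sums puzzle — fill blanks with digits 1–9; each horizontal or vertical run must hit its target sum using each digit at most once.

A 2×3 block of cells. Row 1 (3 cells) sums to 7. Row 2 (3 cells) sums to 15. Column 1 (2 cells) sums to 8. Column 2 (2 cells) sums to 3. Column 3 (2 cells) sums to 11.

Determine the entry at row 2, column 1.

7 in 3 cells must be {1,2,4}; 3 in 2 cells must be {1,2}.
Nothing is forced directly, so branch on (1,3), whose candidates are 2 or 4. If (1,3) = 2: that forces (1,1) = 1, after which (1,2) would have to be in {4} for the 7 across but in {1,2} for the 3 down — contradiction. So (1,3) = 4.
(2,3) = 11 − 4 = 7 completes the 11 down.
Given what's placed, (2,2) must be 2 to fit the 15 across and 3 down.
(1,2) = 3 − 2 = 1 completes the 3 down.
(2,1) = 15 − 9 = 6 completes the 15 across.
(1,1) = 7 − 5 = 2 completes the 7 across.

6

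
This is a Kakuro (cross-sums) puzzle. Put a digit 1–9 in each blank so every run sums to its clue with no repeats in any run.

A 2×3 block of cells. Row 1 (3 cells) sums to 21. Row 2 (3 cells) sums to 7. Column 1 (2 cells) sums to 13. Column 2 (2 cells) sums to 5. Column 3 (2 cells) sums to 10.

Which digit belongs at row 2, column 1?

4

7 in 3 cells must be {1,2,4}.
The 21 across and the 5 down share only 4, so (1,2) = 4.
The 7 across and the 13 down share only 4, so (2,1) = 4.
(2,2) = 5 − 4 = 1 completes the 5 down.
(2,3) = 7 − 5 = 2 completes the 7 across.
(1,1) = 13 − 4 = 9 completes the 13 down.
(1,3) = 21 − 13 = 8 completes the 21 across.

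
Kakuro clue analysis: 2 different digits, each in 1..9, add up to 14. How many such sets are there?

2

2 distinct digits from 1–9 sum between 3 and 17.
Enumerating: {5,9}, {6,8}.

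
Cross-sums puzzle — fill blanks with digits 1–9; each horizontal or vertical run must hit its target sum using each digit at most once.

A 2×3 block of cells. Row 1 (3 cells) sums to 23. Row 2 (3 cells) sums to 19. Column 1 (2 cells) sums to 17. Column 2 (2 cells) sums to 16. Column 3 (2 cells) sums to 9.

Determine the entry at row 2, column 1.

23 in 3 cells must be {6,8,9}; 17 in 2 cells must be {8,9}; 16 in 2 cells must be {7,9}.
The 23 across and the 16 down share only 9, so (1,2) = 9.
(2,2) = 16 − 9 = 7 completes the 16 down.
Given what's placed, (1,1) must be 8 to fit the 23 across and 17 down.
(1,3) = 23 − 17 = 6 completes the 23 across.
(2,1) = 17 − 8 = 9 completes the 17 down.
(2,3) = 19 − 16 = 3 completes the 19 across.

9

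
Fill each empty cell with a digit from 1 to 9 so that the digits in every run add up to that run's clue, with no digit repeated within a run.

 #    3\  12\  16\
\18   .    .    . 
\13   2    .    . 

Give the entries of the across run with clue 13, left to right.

2 4 7

3 in 2 cells must be {1,2}; 16 in 2 cells must be {7,9}.
R1C1 = 3 − 2 = 1 completes the 3 down.
R1C3 = 9: the only remaining digit allowed by both the 18 across and the 16 down.
R2C3 = 16 − 9 = 7 completes the 16 down.
R1C2 = 18 − 10 = 8 completes the 18 across.
R2C2 = 13 − 9 = 4 completes the 13 across.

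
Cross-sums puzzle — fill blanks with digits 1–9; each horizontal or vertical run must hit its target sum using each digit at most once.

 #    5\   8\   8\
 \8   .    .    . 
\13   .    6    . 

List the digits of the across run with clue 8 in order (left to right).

R1C2 = 8 − 6 = 2 completes the 8 down.
Given what's placed, R1C1 must be 1 to fit the 8 across and 5 down.
R1C3 = 8 − 3 = 5 completes the 8 across.
R2C1 = 5 − 1 = 4 completes the 5 down.
R2C3 = 13 − 10 = 3 completes the 13 across.

1 2 5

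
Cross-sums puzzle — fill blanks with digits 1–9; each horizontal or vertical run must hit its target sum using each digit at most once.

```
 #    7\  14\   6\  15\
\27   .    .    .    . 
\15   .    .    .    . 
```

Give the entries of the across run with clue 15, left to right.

Nothing is forced directly, so branch on R1C3, whose candidates are 4 or 5. If R1C3 = 5: that forces R1C1 = 6, R1C2 = 9, R1C4 = 7, R2C1 = 1, R2C2 = 5, after which R2C3 would have to be in {2,3,6,7} for the 15 across but in {1} for the 6 down — contradiction. So R1C3 = 4.
Given what's placed, R1C1 must be 6 to fit the 27 across and 7 down.
R2C1 = 7 − 6 = 1 completes the 7 down.
R2C3 = 6 − 4 = 2 completes the 6 down.
No cell is forced outright now. R1C2 can only be 8 or 9 (the digits allowed by both its 27 across and its 14 down). If R1C2 = 8: that forces R1C4 = 9, after which R2C2 would have to be in {3,4,5,7,8,9} for the 15 across but in {6} for the 14 down — contradiction. So R1C2 = 9.
R1C4 = 27 − 19 = 8 completes the 27 across.
R2C2 = 14 − 9 = 5 completes the 14 down.
R2C4 = 15 − 8 = 7 completes the 15 across.

1 5 2 7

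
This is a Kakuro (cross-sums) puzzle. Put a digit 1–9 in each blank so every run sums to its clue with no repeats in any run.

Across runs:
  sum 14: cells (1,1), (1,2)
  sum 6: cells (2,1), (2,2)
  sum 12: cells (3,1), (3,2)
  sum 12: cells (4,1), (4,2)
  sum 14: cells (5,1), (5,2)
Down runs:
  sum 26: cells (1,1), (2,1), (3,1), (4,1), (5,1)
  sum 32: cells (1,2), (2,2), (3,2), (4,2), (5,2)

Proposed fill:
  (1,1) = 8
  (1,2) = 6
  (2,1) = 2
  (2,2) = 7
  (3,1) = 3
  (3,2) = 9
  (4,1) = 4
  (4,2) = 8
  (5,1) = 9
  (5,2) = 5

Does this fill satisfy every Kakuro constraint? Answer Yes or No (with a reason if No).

No — the across run (2,1)–(2,2) sums to 9, not 6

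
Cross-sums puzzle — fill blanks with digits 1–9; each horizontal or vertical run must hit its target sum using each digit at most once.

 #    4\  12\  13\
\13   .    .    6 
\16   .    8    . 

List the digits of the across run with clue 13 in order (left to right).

3 4 6

4 in 2 cells must be {1,3}.
Given what's placed, R1C1 must be 3 to fit the 13 across and 4 down.
R1C2 = 13 − 9 = 4 completes the 13 across.
R2C1 = 4 − 3 = 1 completes the 4 down.
R2C3 = 16 − 9 = 7 completes the 16 across.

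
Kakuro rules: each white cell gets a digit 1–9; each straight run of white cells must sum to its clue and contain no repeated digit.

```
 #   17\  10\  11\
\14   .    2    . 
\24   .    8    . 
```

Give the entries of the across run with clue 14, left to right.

24 in 3 cells must be {7,8,9}; 17 in 2 cells must be {8,9}.
R2C1 = 9: the only remaining digit allowed by both the 24 across and the 17 down.
R2C3 = 24 − 17 = 7 completes the 24 across.
R1C1 = 17 − 9 = 8 completes the 17 down.
R1C3 = 14 − 10 = 4 completes the 14 across.

8 2 4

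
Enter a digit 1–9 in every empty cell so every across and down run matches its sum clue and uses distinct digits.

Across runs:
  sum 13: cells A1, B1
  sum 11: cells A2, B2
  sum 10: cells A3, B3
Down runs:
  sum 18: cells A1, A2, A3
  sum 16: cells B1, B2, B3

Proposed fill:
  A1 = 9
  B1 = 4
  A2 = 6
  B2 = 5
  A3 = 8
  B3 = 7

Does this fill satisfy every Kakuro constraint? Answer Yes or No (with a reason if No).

No — the across run A3–B3 sums to 15, not 10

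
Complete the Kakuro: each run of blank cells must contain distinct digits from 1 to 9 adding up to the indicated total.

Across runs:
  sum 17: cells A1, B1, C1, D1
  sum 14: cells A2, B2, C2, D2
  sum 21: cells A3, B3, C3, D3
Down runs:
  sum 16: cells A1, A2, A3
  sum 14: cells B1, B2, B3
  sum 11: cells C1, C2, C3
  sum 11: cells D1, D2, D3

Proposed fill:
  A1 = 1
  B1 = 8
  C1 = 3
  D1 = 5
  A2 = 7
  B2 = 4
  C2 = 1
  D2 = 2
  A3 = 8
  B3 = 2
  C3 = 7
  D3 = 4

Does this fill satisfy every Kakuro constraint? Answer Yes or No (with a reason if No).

Across: 1+8+3+5=17; 7+4+1+2=14; 8+2+7+4=21. Down: 1+7+8=16; 8+4+2=14; 3+1+7=11; 5+2+4=11. No digit repeats within any run.

Yes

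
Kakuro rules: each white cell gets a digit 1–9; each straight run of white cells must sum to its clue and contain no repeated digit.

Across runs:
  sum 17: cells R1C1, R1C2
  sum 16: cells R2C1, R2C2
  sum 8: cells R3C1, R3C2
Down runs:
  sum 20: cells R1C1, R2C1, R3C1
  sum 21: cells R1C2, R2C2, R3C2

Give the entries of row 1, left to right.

8 9

17 in 2 cells must be {8,9}; 16 in 2 cells must be {7,9}.
Nothing is forced directly, so branch on R2C1, whose candidates are 7 or 9. If R2C1 = 7: that forces R2C2 = 9, R3C1 = 5, after which R3C2 would have to be in {3} for the 8 across but in {4,5,7,8} for the 21 down — contradiction. So R2C1 = 9.
Given what's placed, R1C1 must be 8 to fit the 17 across and 20 down.
R1C2 = 17 − 8 = 9 completes the 17 across.
R2C2 = 16 − 9 = 7 completes the 16 across.
R3C1 = 20 − 17 = 3 completes the 20 down.
R3C2 = 8 − 3 = 5 completes the 8 across.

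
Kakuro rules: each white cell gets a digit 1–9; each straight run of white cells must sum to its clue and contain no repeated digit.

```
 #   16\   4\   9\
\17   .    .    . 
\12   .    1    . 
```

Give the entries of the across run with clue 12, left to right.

16 in 2 cells must be {7,9}; 4 in 2 cells must be {1,3}.
R1C2 = 4 − 1 = 3 completes the 4 down.
R1C1 = 9: the only remaining digit allowed by both the 17 across and the 16 down.
R1C3 = 17 − 12 = 5 completes the 17 across.
R2C1 = 16 − 9 = 7 completes the 16 down.
R2C3 = 12 − 8 = 4 completes the 12 across.

7 1 4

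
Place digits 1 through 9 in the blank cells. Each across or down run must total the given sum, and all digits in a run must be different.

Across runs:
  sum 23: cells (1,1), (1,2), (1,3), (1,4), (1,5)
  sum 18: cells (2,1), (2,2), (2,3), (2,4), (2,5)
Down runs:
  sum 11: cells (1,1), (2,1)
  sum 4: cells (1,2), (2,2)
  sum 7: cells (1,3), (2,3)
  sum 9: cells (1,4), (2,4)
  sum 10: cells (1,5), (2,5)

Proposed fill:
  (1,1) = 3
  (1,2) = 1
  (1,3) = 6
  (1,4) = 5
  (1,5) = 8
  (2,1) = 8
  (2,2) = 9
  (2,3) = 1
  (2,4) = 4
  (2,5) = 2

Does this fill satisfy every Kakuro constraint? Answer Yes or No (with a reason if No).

No — the across run (2,1)–(2,5) sums to 24, not 18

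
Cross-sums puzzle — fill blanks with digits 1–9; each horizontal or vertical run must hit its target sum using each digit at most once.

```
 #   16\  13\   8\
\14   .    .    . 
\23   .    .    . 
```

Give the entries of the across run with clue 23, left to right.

23 in 3 cells must be {6,8,9}; 16 in 2 cells must be {7,9}.
The 23 across and the 16 down share only 9, so R2C1 = 9.
Given what's placed, R2C3 must be 6 to fit the 23 across and 8 down.
R1C1 = 16 − 9 = 7 completes the 16 down.
R1C3 = 8 − 6 = 2 completes the 8 down.
R2C2 = 23 − 15 = 8 completes the 23 across.
R1C2 = 14 − 9 = 5 completes the 14 across.

9 8 6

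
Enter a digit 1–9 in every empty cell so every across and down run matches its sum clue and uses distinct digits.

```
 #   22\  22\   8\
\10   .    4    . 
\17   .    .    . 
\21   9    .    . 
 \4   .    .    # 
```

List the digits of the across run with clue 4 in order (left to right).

4 in 2 cells must be {1,3}.
No cell is forced outright now. R4C1 can only be 1 or 3 (the digits allowed by both its 4 across and its 22 down). If R4C1 = 3: then R1C1 would have to be in {1,5} for the 10 across but in {2,4,6,8} for the 22 down — contradiction. So R4C1 = 1.
Given what's placed, R1C1 must be 5 to fit the 10 across and 22 down.
R1C3 = 10 − 9 = 1 completes the 10 across.
R2C1 = 22 − 15 = 7 completes the 22 down.
R4C2 = 4 − 1 = 3 completes the 4 across.

1 3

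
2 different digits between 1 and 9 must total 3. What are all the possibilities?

2 distinct digits from 1–9 sum between 3 and 17.
Only one set works: {1,2}.

{1,2}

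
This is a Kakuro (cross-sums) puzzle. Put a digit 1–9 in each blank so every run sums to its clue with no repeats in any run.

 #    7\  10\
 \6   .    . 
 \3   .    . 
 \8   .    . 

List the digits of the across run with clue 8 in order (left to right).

3 in 2 cells must be {1,2}; 7 in 3 cells must be {1,2,4}.
Nothing is forced directly, so branch on R2C1, whose candidates are 1 or 2. If R2C1 = 1: that forces R2C2 = 2, R3C1 = 2, after which R3C2 would have to be in {6} for the 8 across but in {1,3,5,7} for the 10 down — contradiction. So R2C1 = 2.
R2C2 = 3 − 2 = 1 completes the 3 across.
Given what's placed, R3C1 must be 1 to fit the 8 across and 7 down.
R3C2 = 8 − 1 = 7 completes the 8 across.
R1C1 = 7 − 3 = 4 completes the 7 down.
R1C2 = 6 − 4 = 2 completes the 6 across.

1 7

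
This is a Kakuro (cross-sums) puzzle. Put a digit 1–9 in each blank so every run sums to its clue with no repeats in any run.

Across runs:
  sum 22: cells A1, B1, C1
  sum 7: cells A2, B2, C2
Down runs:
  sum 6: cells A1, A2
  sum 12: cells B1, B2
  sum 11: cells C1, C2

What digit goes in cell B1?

7 in 3 cells must be {1,2,4}.
The 22 across and the 6 down share only 5, so A1 = 5.
A2 = 6 − 5 = 1 completes the 6 down.
Given what's placed, B2 must be 4 to fit the 7 across and 12 down.
C2 = 7 − 5 = 2 completes the 7 across.
B1 = 12 − 4 = 8 completes the 12 down.
C1 = 22 − 13 = 9 completes the 22 across.

8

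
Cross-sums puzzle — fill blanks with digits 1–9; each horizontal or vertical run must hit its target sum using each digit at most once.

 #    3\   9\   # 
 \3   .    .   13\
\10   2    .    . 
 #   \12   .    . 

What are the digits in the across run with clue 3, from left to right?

3 in 2 cells must be {1,2}.
R1C1 = 3 − 2 = 1 completes the 3 down.
R1C2 = 3 − 1 = 2 completes the 3 across.
Nothing is forced directly, so branch on R3C2, whose candidates are 3 or 4. If R3C2 = 3: then R2C2 would have to be in {1,3,5,7} for the 10 across but in {4} for the 9 down — contradiction. So R3C2 = 4.
R2C2 = 9 − 6 = 3 completes the 9 down.
R2C3 = 10 − 5 = 5 completes the 10 across.
R3C3 = 12 − 4 = 8 completes the 12 across.

1 2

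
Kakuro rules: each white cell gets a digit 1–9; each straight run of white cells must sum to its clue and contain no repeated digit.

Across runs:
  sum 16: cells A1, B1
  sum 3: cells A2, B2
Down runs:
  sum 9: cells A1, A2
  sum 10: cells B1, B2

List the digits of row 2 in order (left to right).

16 in 2 cells must be {7,9}; 3 in 2 cells must be {1,2}.
The 16 across and the 9 down share only 7, so A1 = 7.
B1 = 16 − 7 = 9 completes the 16 across.
A2 = 9 − 7 = 2 completes the 9 down.
B2 = 3 − 2 = 1 completes the 3 across.

2 1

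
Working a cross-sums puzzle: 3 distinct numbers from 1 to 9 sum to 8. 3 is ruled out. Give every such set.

{1,2,5}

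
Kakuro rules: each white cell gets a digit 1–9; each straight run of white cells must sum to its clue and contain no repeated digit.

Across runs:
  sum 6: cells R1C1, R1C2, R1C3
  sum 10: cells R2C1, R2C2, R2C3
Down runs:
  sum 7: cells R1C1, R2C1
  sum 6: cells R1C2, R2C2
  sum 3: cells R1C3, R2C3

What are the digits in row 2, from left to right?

4 5 1

6 in 3 cells must be {1,2,3}; 3 in 2 cells must be {1,2}.
Nothing is forced directly, so branch on R1C2, whose candidates are 1 or 2. If R1C2 = 2: that forces R1C3 = 1, R2C2 = 4, after which R2C3 would have to be in {1,5} for the 10 across but in {2} for the 3 down — contradiction. So R1C2 = 1.
Given what's placed, R1C3 must be 2 to fit the 6 across and 3 down.
R2C2 = 6 − 1 = 5 completes the 6 down.
R2C3 = 3 − 2 = 1 completes the 3 down.
R1C1 = 6 − 3 = 3 completes the 6 across.
R2C1 = 10 − 6 = 4 completes the 10 across.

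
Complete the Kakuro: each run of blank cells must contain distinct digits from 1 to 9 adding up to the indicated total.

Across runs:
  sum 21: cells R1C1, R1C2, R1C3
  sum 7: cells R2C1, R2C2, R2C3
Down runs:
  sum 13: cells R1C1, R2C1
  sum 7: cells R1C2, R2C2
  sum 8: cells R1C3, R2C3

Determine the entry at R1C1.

9

7 in 3 cells must be {1,2,4}.
The 7 across and the 13 down share only 4, so R2C1 = 4.
R1C1 = 13 − 4 = 9 completes the 13 down.
Nothing is forced directly, so branch on R1C2, whose candidates are 4 or 5. If R1C2 = 4: then R1C3 would have to be in {8} for the 21 across but in {1,2,3,5,6,7} for the 8 down — contradiction. So R1C2 = 5.
R1C3 = 21 − 14 = 7 completes the 21 across.
R2C2 = 7 − 5 = 2 completes the 7 down.
R2C3 = 7 − 6 = 1 completes the 7 across.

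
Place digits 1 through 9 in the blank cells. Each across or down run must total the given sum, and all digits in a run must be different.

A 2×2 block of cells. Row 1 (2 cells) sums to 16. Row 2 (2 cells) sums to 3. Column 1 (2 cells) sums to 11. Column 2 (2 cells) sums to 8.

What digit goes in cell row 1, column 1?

9

16 in 2 cells must be {7,9}; 3 in 2 cells must be {1,2}.
The 16 across and the 8 down share only 7, so (1,2) = 7.
The 3 across and the 11 down share only 2, so (2,1) = 2.
(2,2) = 3 − 2 = 1 completes the 3 across.
(1,1) = 16 − 7 = 9 completes the 16 across.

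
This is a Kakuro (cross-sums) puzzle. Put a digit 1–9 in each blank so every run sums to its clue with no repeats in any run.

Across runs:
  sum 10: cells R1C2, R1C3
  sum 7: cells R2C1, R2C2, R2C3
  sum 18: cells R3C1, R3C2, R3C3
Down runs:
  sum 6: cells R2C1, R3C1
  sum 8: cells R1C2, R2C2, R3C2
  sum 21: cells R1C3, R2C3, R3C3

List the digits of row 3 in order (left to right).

7 in 3 cells must be {1,2,4}.
Only 4 fits R2C3 under both its across sum 7 and down sum 21.
Nothing is forced directly, so branch on R2C1, whose candidates are 1 or 2. If R2C1 = 1: that forces R2C2 = 2, R3C1 = 5, after which R3C2 would have to be in {4,6,7,9} for the 18 across but in {1,5} for the 8 down — contradiction. So R2C1 = 2.
R2C2 = 7 − 6 = 1 completes the 7 across.
R3C1 = 6 − 2 = 4 completes the 6 down.
R3C2 = 5: the only remaining digit allowed by both the 18 across and the 8 down.
R3C3 = 18 − 9 = 9 completes the 18 across.

4 5 9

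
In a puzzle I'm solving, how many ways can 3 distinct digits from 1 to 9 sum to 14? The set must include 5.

3

3 distinct digits from 1–9 sum between 6 and 24.
Keeping only sets containing 5.
Enumerating: {1,5,8}, {2,5,7}, {3,5,6}.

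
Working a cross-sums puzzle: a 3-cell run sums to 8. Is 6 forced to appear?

No

Counterexample: {1,2,5} sums to 8 without using 6.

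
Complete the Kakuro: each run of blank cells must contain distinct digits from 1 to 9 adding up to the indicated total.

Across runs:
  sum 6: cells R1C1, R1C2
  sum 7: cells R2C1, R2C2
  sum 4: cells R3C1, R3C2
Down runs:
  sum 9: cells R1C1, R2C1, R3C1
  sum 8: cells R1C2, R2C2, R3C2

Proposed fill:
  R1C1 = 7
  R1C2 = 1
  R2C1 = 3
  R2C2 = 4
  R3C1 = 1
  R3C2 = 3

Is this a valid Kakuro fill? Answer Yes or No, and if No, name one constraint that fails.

No — the across run R1C1–R1C2 sums to 8, not 6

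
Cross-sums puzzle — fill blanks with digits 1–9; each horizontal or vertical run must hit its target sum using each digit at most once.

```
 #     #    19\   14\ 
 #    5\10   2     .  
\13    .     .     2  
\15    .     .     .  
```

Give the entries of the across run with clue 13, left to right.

R1C3 = 10 − 2 = 8 completes the 10 across.
R2C2 = 8: the only remaining digit allowed by both the 13 across and the 19 down.
R3C2 = 19 − 10 = 9 completes the 19 down.
R3C3 = 14 − 10 = 4 completes the 14 down.
R2C1 = 13 − 10 = 3 completes the 13 across.
R3C1 = 15 − 13 = 2 completes the 15 across.

3 8 2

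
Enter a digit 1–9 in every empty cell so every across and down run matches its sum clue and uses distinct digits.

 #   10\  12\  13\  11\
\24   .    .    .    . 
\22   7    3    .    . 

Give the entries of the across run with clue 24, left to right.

R1C1 = 10 − 7 = 3 completes the 10 down.
R1C2 = 12 − 3 = 9 completes the 12 down.
Nothing is forced directly, so branch on R2C3, whose candidates are 4 or 8. If R2C3 = 4: then R1C3 would have to be in {4,5,7,8} for the 24 across but in {9} for the 13 down — contradiction. So R2C3 = 8.
R1C3 = 13 − 8 = 5 completes the 13 down.
R1C4 = 24 − 17 = 7 completes the 24 across.
R2C4 = 22 − 18 = 4 completes the 22 across.

3 9 5 7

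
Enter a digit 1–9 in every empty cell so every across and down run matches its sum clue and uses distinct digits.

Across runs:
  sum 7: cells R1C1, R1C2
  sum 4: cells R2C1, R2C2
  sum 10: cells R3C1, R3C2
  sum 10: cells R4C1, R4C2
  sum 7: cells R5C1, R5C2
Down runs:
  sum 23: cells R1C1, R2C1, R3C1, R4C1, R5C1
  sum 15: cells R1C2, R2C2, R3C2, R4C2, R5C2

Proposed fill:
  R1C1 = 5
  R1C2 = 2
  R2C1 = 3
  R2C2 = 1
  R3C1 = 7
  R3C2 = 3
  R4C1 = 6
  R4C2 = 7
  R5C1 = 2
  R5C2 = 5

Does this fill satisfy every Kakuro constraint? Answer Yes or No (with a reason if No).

No — the across run R4C1–R4C2 sums to 13, not 10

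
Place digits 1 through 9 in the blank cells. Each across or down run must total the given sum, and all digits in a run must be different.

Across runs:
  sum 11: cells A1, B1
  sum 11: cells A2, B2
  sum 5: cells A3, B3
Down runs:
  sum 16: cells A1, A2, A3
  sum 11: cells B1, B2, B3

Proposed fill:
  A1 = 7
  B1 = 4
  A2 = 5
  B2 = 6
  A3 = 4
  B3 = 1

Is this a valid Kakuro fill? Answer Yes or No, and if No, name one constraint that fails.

Yes

Across: 7+4=11; 5+6=11; 4+1=5. Down: 7+5+4=16; 4+6+1=11. No digit repeats within any run.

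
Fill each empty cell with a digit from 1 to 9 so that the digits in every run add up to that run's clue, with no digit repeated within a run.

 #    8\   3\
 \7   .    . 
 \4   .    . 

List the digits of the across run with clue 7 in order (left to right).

4 in 2 cells must be {1,3}; 3 in 2 cells must be {1,2}.
The 4 across and the 3 down share only 1, so R2C2 = 1.
R1C2 = 3 − 1 = 2 completes the 3 down.
R2C1 = 4 − 1 = 3 completes the 4 across.
R1C1 = 7 − 2 = 5 completes the 7 across.

5 2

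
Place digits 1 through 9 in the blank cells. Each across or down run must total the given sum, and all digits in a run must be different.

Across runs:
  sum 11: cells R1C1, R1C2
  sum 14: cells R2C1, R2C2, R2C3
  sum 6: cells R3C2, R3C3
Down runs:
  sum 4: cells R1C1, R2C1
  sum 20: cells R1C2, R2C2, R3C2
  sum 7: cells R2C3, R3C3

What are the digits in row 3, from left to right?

4 in 2 cells must be {1,3}.
The 11 across and the 4 down share only 3, so R1C1 = 3.
R1C2 = 11 − 3 = 8 completes the 11 across.
R2C1 = 4 − 3 = 1 completes the 4 down.
R3C2 = 5: the only remaining digit allowed by both the 6 across and the 20 down.
R3C3 = 6 − 5 = 1 completes the 6 across.
R2C2 = 20 − 13 = 7 completes the 20 down.
R2C3 = 14 − 8 = 6 completes the 14 across.

5 1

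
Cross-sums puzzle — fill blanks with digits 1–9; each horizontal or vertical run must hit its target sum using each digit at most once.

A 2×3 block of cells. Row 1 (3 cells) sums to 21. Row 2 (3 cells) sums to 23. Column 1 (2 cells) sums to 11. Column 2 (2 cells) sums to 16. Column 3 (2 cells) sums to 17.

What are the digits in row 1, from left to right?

5 7 9

23 in 3 cells must be {6,8,9}; 16 in 2 cells must be {7,9}; 17 in 2 cells must be {8,9}.
The 23 across and the 16 down share only 9, so (2,2) = 9.
Given what's placed, (2,3) must be 8 to fit the 23 across and 17 down.
(1,2) = 16 − 9 = 7 completes the 16 down.
(1,3) = 17 − 8 = 9 completes the 17 down.
(2,1) = 23 − 17 = 6 completes the 23 across.
(1,1) = 21 − 16 = 5 completes the 21 across.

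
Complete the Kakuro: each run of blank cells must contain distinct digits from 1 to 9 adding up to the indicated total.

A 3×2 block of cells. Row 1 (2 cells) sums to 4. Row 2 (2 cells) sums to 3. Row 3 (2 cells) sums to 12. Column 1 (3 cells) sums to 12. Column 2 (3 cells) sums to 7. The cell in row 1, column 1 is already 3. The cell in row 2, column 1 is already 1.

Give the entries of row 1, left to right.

3, 1

4 in 2 cells must be {1,3}; 3 in 2 cells must be {1,2}; 7 in 3 cells must be {1,2,4}.
(1,2) = 4 − 3 = 1 completes the 4 across.
(2,2) = 3 − 1 = 2 completes the 3 across.
(3,1) = 12 − 4 = 8 completes the 12 down.
(3,2) = 12 − 8 = 4 completes the 12 across.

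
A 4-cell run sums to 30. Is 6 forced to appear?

Yes

The only way to make 30 from 4 distinct digits is {6,7,8,9}, which contains 6.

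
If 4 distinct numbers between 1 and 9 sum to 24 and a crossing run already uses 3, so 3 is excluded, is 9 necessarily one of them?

Counterexample: {4,5,7,8} sums to 24 under that restriction without using 9.

No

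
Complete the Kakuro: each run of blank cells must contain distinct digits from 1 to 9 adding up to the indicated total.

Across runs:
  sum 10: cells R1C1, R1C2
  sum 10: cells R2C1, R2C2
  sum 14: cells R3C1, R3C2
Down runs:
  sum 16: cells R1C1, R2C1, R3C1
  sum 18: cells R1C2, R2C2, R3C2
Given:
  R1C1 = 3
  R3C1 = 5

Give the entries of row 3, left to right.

5 9

R1C2 = 10 − 3 = 7 completes the 10 across.
R2C1 = 16 − 8 = 8 completes the 16 down.
R2C2 = 10 − 8 = 2 completes the 10 across.
R3C2 = 14 − 5 = 9 completes the 14 across.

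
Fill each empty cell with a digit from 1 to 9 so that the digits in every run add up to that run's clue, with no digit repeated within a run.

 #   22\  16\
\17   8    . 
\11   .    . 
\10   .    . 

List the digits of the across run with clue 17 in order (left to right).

17 in 2 cells must be {8,9}.
R1C2 = 17 − 8 = 9 completes the 17 across.
R3C1 = 9: the only remaining digit allowed by both the 10 across and the 22 down.
R3C2 = 10 − 9 = 1 completes the 10 across.
R2C1 = 22 − 17 = 5 completes the 22 down.
R2C2 = 11 − 5 = 6 completes the 11 across.

8 9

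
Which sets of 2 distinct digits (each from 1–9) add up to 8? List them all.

2 distinct digits from 1–9 sum between 3 and 17.

{1,7}; {2,6}; {3,5}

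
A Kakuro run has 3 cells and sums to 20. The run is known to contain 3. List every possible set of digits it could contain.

{3,8,9}

3 distinct digits from 1–9 sum between 6 and 24.
Keeping only sets containing 3.
Only one set works: {3,8,9}.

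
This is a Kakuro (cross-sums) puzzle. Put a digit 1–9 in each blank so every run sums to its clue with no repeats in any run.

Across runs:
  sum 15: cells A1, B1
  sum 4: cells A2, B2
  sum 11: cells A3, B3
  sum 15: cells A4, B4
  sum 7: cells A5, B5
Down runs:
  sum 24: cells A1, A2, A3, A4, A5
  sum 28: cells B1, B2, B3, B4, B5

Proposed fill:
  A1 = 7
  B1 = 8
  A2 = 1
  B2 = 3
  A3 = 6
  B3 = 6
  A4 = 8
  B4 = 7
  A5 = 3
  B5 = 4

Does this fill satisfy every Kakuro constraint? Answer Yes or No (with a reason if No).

No — the across run A3–B3 sums to 12, not 11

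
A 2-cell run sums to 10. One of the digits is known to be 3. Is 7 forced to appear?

Yes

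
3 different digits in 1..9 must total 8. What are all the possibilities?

{1,2,5}; {1,3,4}

3 distinct digits from 1–9 sum between 6 and 24.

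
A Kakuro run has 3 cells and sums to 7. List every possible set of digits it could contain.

{1,2,4}

3 distinct digits from 1–9 sum between 6 and 24.
Only one set works: {1,2,4}.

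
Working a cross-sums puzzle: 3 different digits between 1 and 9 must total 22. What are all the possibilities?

3 distinct digits from 1–9 sum between 6 and 24.

{5,8,9}; {6,7,9}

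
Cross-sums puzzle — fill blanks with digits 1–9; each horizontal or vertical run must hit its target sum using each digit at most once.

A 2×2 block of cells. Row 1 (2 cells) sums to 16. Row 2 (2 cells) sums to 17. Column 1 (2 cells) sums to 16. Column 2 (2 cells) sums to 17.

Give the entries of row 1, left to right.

7 9

16 in 2 cells must be {7,9}; 17 in 2 cells must be {8,9}.
The 16 across and the 17 down share only 9, so (1,2) = 9.
The 17 across and the 16 down share only 9, so (2,1) = 9.
(2,2) = 17 − 9 = 8 completes the 17 across.
(1,1) = 16 − 9 = 7 completes the 16 across.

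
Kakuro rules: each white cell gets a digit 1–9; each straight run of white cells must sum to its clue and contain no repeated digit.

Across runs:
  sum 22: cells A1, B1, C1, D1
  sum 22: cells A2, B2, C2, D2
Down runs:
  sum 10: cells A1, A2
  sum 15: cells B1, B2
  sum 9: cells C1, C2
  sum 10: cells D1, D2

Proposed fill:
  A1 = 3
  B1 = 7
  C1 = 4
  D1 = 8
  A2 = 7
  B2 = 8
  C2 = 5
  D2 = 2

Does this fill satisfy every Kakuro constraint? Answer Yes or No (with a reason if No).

Across: 3+7+4+8=22; 7+8+5+2=22. Down: 3+7=10; 7+8=15; 4+5=9; 8+2=10. No digit repeats within any run.

Yes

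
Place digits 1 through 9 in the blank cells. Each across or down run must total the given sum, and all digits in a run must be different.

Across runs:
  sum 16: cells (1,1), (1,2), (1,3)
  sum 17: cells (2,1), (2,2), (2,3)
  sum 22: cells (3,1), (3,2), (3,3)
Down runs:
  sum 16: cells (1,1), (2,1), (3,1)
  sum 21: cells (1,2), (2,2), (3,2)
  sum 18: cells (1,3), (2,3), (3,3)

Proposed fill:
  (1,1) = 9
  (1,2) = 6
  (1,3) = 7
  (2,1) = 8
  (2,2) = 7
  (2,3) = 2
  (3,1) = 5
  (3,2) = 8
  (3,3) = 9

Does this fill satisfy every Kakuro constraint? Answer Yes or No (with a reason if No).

No — the across run (1,1)–(1,3) sums to 22, not 16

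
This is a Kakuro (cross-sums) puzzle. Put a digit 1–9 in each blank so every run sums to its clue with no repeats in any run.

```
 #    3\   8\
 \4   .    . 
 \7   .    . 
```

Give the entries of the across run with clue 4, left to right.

4 in 2 cells must be {1,3}; 3 in 2 cells must be {1,2}.
The 4 across and the 3 down share only 1, so R1C1 = 1.
R1C2 = 4 − 1 = 3 completes the 4 across.
R2C1 = 3 − 1 = 2 completes the 3 down.
R2C2 = 7 − 2 = 5 completes the 7 across.

1, 3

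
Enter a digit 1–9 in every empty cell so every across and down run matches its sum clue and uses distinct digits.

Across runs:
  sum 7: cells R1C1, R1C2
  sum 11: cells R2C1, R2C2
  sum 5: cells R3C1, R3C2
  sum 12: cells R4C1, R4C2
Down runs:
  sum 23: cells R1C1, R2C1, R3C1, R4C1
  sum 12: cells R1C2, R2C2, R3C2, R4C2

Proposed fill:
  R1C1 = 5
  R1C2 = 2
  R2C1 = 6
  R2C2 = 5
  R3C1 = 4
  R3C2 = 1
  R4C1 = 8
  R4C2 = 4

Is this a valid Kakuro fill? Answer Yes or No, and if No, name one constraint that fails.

Across: 5+2=7; 6+5=11; 4+1=5; 8+4=12. Down: 5+6+4+8=23; 2+5+1+4=12. No digit repeats within any run.

Yes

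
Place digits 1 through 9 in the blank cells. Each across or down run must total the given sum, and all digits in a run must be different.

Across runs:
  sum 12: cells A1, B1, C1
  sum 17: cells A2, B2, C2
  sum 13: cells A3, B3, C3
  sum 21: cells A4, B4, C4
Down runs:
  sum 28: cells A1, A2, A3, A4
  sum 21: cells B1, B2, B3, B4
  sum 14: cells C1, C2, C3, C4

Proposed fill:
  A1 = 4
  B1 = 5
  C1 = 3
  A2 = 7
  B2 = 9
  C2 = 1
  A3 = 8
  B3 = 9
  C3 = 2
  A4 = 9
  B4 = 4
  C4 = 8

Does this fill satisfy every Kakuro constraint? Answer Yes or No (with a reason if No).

No — the down run B1–B4 sums to 27, not 21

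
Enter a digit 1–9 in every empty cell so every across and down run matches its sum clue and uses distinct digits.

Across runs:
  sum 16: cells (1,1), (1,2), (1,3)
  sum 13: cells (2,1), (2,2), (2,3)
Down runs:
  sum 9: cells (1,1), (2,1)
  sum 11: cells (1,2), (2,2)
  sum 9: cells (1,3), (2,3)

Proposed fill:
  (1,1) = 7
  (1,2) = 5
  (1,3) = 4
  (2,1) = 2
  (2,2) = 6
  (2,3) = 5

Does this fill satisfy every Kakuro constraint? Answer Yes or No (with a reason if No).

Across: 7+5+4=16; 2+6+5=13. Down: 7+2=9; 5+6=11; 4+5=9. No digit repeats within any run.

Yes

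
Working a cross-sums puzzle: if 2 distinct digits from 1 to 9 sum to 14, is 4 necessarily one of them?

No

Counterexample: {5,9} sums to 14 without using 4.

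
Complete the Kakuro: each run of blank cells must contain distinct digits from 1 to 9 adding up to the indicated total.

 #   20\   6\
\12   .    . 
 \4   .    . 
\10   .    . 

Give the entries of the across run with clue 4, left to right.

4 in 2 cells must be {1,3}; 6 in 3 cells must be {1,2,3}.
The 12 across and the 6 down share only 3, so R1C2 = 3.
The 4 across and the 20 down share only 3, so R2C1 = 3.
R2C2 = 4 − 3 = 1 completes the 4 across.
R3C2 = 6 − 4 = 2 completes the 6 down.
R1C1 = 12 − 3 = 9 completes the 12 across.
R3C1 = 10 − 2 = 8 completes the 10 across.

3 1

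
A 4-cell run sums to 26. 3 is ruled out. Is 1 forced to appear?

No

Counterexample: {2,7,8,9} sums to 26 under that restriction without using 1.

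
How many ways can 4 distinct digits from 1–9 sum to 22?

11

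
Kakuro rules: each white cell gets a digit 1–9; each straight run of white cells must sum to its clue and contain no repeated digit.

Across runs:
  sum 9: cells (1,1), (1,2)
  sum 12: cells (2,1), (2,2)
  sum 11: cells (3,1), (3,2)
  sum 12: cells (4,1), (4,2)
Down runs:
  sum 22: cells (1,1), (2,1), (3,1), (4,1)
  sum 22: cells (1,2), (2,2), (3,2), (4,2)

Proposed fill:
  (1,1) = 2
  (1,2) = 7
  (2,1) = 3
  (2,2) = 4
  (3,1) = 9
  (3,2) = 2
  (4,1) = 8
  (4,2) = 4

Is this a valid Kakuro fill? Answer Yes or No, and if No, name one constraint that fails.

No — the down run (1,2)–(4,2) sums to 17, not 22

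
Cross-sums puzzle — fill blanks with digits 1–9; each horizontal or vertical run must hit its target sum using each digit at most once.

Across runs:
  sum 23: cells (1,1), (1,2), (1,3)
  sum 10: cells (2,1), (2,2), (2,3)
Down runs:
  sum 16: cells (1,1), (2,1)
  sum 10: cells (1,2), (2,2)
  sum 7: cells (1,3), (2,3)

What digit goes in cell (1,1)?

9

23 in 3 cells must be {6,8,9}; 16 in 2 cells must be {7,9}.
The 23 across and the 16 down share only 9, so (1,1) = 9.
Given what's placed, (1,3) must be 6 to fit the 23 across and 7 down.
(2,1) = 16 − 9 = 7 completes the 16 down.
(2,3) = 7 − 6 = 1 completes the 7 down.
(1,2) = 23 − 15 = 8 completes the 23 across.
(2,2) = 10 − 8 = 2 completes the 10 across.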